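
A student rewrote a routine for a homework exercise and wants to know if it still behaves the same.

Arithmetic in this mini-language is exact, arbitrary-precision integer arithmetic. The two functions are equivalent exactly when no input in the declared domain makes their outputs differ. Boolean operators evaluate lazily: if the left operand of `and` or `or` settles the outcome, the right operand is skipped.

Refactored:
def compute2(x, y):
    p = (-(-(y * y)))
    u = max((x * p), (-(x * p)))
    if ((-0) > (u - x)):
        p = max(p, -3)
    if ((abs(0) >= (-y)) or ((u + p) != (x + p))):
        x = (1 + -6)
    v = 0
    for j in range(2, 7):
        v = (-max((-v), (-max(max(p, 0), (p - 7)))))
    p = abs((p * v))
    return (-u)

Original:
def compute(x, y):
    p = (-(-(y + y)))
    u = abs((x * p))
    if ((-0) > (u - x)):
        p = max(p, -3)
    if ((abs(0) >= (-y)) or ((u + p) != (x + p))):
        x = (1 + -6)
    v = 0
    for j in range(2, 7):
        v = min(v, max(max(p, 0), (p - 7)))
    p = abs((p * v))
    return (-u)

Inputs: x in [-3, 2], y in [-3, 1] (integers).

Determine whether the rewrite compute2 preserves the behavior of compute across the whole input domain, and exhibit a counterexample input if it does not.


Run the pair on x=-3, y=-3.
compute: p = -6; u = 18; ((-0) > (u - x)) -> false; ((abs(0) >= (-y)) or ((u + p) != (x + p))) -> true; x = -5; v = 0; [j=2]; v = 0; [j=3]; v = 0; [j=4]; v = 0; [j=5]; v = 0; [j=6]; v = 0; p = 0; return -18
compute2: p = 9; u = 27; ((-0) > (u - x)) -> false; ((abs(0) >= (-y)) or ((u + p) != (x + p))) -> true; x = -5; v = 0; [j=2]; v = 0; [j=3]; v = 0; [j=4]; v = 0; [j=5]; v = 0; [j=6]; v = 0; p = 0; return -27
-18 != -27, so the rewrite changes behavior.
verdict: not equivalent; witness: x=-3, y=-3


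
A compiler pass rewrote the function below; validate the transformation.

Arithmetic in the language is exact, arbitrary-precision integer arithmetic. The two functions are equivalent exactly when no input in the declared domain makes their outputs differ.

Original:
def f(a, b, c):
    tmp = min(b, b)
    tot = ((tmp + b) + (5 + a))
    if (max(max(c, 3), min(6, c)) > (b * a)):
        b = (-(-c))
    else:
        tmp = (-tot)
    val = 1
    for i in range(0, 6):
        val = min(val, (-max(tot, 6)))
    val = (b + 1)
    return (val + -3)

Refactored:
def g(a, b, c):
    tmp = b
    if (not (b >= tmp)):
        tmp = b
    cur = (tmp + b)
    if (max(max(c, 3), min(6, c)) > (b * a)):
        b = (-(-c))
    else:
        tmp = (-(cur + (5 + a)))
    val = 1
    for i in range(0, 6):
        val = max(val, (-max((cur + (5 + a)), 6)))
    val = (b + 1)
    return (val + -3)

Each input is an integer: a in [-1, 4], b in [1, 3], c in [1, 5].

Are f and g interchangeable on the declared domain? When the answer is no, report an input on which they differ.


Whatever the rewrite altered, no input in the stated domain can expose a difference.
One worked example (a=3, b=3, c=3) — f: tmp := 3 | tot := 14 | (max(max(c, 3), min(6, c)) > (b * a)): false | tmp := -14 | val := 1 | iter i=0: | val := -14 | iter i=1: | val := -14 | iter i=2: | val := -14 | iter i=3: | val := -14 | iter i=4: | val := -14 | iter i=5: | val := -14 | val := 4 | result 1; g: tmp := 3 | (not (b >= tmp)): false | cur := 6 | (max(max(c, 3), min(6, c)) > (b * a)): false | tmp := -14 | val := 1 | iter i=0: | val := 1 | iter i=1: | val := 1 | iter i=2: | val := 1 | iter i=3: | val := 1 | iter i=4: | val := 1 | iter i=5: | val := 1 | val := 4 | result 1; agreement on 1.
An exhaustive pass over the 90 declared inputs shows identical outputs.
verdict: equivalent


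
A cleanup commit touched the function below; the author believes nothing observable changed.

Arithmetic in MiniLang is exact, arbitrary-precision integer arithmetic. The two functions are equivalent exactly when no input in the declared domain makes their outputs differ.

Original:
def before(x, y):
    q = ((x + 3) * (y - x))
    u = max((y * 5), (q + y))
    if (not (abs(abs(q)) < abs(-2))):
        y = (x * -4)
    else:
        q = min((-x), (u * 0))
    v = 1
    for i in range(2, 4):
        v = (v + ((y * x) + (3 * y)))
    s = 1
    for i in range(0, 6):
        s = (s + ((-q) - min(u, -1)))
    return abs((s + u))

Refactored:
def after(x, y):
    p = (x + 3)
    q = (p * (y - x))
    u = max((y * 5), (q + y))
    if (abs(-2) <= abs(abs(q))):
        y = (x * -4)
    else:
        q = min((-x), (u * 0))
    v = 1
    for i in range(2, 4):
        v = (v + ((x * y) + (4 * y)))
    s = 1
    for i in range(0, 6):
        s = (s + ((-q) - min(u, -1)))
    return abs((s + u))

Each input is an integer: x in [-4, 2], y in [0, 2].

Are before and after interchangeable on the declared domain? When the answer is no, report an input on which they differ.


Equivalent. The edit looks behavioral (`3` became `4`), but over these ranges it never changes the outcome.
Every one of the 21 inputs gives matching results.
Tracing x=-2, y=2: before: q becomes 4; next u becomes 10; next (not (abs(abs(q)) < abs(-2))) evaluates to true; next y becomes 8; next v becomes 1; next at i=2:; next v becomes 9; next at i=3:; next v becomes 17; next s becomes 1; next at i=0:; next s becomes -2; next at i=1:; next s becomes -5; next at i=2:; next s becomes -8; next at i=3:; next s becomes -11; next at i=4:; next s becomes -14; next at i=5:; next s becomes -17; next final value 7 | after: p becomes 1; next q becomes 4; next u becomes 10; next (abs(-2) <= abs(abs(q))) evaluates to true; next y becomes 8; next v becomes 1; next at i=2:; next v becomes 17; next at i=3:; next v becomes 33; next s becomes 1; next at i=0:; next s becomes -2; next at i=1:; next s becomes -5; next at i=2:; next s becomes -8; next at i=3:; next s becomes -11; next at i=4:; next s becomes -14; next at i=5:; next s becomes -17; next final value 7 — matching result 7.
verdict: equivalent


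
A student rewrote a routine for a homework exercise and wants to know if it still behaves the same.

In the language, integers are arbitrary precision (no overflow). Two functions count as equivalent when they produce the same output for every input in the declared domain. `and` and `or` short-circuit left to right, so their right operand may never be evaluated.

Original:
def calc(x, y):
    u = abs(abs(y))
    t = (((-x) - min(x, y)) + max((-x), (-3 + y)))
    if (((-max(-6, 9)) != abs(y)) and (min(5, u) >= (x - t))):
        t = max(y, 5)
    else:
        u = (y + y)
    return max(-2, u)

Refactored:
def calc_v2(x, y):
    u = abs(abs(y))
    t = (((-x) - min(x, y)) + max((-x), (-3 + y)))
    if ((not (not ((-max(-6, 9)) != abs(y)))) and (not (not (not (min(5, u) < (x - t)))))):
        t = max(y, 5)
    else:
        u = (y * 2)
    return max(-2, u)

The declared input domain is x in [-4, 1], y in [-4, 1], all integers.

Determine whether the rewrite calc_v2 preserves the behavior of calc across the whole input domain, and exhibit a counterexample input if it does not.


Equivalent — the differences include boolean connective usage differs; also arithmetic usage differs; also constant usage differs; also comparison usage differs, yet no declared input distinguishes the two.
As a probe, take x=-4, y=0: calc runs u = 0; t = 12; (((-max(-6, 9)) != abs(y)) and (min(5, u) >= (x - t))) -> true; t = 5; return 0; calc_v2 runs u = 0; t = 12; ((not (not ((-max(-6, 9)) != abs(y)))) and (not (not (not (min(5, u) < (x - t)))))) -> true; t = 5; return 0; both end at 0.
An exhaustive pass over the 36 declared inputs shows identical outputs.
verdict: equivalent


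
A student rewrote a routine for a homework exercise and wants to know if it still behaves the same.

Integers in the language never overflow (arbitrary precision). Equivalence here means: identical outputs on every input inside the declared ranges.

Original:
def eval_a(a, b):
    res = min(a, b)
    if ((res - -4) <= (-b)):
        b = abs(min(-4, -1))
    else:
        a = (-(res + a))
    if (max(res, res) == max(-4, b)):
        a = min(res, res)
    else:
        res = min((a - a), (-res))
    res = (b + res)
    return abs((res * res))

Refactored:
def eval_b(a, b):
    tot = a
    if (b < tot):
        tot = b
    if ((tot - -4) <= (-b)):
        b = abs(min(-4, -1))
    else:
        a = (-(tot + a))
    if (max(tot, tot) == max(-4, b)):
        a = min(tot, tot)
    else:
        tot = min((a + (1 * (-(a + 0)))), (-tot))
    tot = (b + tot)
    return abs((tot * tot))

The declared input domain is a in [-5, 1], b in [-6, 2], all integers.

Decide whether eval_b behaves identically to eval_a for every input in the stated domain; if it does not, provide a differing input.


Although arithmetic usage differs, constant usage differs, statement counts differ, comparison usage differs, local variable names differ, min/max/abs usage differs, branching structure differs, 63/63 inputs agree.
verdict: equivalent


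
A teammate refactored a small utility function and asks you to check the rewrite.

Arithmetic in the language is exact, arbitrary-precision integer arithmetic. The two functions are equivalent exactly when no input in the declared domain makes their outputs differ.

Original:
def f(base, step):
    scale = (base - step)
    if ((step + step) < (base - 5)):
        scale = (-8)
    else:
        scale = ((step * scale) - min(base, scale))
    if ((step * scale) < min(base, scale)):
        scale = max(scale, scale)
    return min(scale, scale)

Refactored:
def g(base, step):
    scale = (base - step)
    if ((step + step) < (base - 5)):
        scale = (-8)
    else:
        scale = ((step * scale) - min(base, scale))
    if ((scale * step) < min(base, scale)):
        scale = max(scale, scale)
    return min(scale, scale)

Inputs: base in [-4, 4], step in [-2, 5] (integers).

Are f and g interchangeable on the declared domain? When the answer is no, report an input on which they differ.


The two versions differ — the changes include same computation, different form.
One worked example (base=2, step=5) — f: scale becomes -3; next ((step + step) < (base - 5)) evaluates to false; next scale becomes -12; next ((step * scale) < min(base, scale)) evaluates to true; next scale becomes -12; next final value -12; g: scale becomes -3; next ((step + step) < (base - 5)) evaluates to false; next scale becomes -12; next ((scale * step) < min(base, scale)) evaluates to true; next scale becomes -12; next final value -12; agreement on -12.
Checked all 72 inputs in the declared domain: the outputs agree on every one.
verdict: equivalent


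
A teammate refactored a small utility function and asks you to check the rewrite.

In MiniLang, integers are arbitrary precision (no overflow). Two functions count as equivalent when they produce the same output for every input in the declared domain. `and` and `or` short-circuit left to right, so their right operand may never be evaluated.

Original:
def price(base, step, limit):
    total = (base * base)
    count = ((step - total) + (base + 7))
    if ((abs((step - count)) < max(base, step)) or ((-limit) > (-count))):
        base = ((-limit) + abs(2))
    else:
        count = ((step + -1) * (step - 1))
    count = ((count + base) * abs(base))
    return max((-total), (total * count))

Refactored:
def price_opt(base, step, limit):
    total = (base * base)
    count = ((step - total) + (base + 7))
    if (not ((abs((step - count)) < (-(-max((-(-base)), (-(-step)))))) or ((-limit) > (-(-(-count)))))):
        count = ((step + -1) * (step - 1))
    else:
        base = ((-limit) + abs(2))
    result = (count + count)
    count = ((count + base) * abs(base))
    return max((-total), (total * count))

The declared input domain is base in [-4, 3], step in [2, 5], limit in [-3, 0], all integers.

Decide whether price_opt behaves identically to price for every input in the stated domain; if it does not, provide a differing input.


Behavior is preserved: although statement counts differ, and local variable names differ, and arithmetic usage differs, and boolean connective usage differs, the outputs never diverge.
Spot check at base=-2, step=3, limit=-2 — price: total becomes 4; next count becomes 4; next ((abs((step - count)) < max(base, step)) or ((-limit) > (-count))) evaluates to true; next base becomes 4; next count becomes 32; next final value 128. price_opt: total becomes 4; next count becomes 4; next (not ((abs((step - count)) < (-(-max((-(-base)), (-(-step)))))) or ((-limit) > (-(-(-count)))))) evaluates to false; next base becomes 4; next result becomes 8; next count becomes 32; next final value 128. Both give 128.
Sweeping the whole domain (128 inputs) finds no disagreement.
verdict: equivalent


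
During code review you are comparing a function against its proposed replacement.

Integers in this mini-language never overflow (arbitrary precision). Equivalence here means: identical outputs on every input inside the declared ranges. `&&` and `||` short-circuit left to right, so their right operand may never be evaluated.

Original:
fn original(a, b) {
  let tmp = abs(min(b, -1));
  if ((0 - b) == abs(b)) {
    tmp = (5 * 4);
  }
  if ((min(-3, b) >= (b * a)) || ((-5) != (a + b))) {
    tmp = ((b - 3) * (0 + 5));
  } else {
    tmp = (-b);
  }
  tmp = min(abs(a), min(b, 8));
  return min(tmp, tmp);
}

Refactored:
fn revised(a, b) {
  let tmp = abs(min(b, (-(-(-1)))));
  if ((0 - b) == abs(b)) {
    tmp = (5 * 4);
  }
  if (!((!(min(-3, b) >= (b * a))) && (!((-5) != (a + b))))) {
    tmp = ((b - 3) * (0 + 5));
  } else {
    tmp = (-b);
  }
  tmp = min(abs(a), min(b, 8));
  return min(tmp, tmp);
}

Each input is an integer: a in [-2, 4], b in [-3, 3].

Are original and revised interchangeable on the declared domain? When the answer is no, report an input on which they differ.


Comparing the listings, the differences include: boolean connective usage differs.
As a probe, take a=-2, b=-1: original runs tmp=1, then ((0 - b) == abs(b)) is true, then tmp=20, then ((min(-3, b) >= (b * a)) || ((-5) != (a + b))) is true, then tmp=-20, then tmp=-1, then returns -1; revised runs tmp=1, then ((0 - b) == abs(b)) is true, then tmp=20, then (!((!(min(-3, b) >= (b * a))) && (!((-5) != (a + b))))) is true, then tmp=-20, then tmp=-1, then returns -1; both end at -1.
Across all 49 domain points the two functions coincide.
verdict: equivalent


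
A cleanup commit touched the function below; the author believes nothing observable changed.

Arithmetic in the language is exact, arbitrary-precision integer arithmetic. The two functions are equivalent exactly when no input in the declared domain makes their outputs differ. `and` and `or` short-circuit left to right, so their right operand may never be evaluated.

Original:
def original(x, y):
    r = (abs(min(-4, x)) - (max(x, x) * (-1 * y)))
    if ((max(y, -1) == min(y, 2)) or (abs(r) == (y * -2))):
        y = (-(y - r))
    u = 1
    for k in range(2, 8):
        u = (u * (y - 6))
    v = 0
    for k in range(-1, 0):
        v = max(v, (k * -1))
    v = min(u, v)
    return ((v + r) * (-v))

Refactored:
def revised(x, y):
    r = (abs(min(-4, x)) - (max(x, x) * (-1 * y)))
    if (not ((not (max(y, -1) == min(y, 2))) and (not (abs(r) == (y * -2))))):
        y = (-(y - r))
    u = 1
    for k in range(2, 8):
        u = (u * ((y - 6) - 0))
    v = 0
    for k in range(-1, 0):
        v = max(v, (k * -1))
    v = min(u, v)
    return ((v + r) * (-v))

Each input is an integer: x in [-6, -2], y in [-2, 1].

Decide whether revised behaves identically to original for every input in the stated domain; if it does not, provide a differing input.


The two are interchangeable: constant usage differs, and boolean connective usage differs, and arithmetic usage differs, and every declared input agrees.
One worked example (x=-5, y=1) — original: r = 0; ((max(y, -1) == min(y, 2)) or (abs(r) == (y * -2))) -> true; y = -1; u = 1; [k=2]; u = -7; [k=3]; u = 49; [k=4]; u = -343; [k=5]; u = 2401; [k=6]; u = -16807; [k=7]; u = 117649; v = 0; [k=-1]; v = 1; v = 1; return -1; revised: r = 0; (not ((not (max(y, -1) == min(y, 2))) and (not (abs(r) == (y * -2))))) -> true; y = -1; u = 1; [k=2]; u = -7; [k=3]; u = 49; [k=4]; u = -343; [k=5]; u = 2401; [k=6]; u = -16807; [k=7]; u = 117649; v = 0; [k=-1]; v = 1; v = 1; return -1; agreement on -1.
An exhaustive pass over the 20 declared inputs shows identical outputs.
verdict: equivalent


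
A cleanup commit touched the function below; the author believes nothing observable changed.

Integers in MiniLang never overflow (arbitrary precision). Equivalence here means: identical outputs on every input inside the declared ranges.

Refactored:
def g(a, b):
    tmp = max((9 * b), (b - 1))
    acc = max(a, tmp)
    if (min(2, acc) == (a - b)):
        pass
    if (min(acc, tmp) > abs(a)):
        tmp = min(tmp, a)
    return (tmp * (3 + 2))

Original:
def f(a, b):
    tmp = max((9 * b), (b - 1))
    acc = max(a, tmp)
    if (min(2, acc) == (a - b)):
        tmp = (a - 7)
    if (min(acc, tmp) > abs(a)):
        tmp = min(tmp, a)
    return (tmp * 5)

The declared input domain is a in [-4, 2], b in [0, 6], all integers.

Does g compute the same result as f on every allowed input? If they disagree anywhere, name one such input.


Run the pair on a=0, b=0.
f: tmp becomes 0; next acc becomes 0; next (min(2, acc) == (a - b)) evaluates to true; next tmp becomes -7; next (min(acc, tmp) > abs(a)) evaluates to false; next final value -35
g: tmp becomes 0; next acc becomes 0; next (min(2, acc) == (a - b)) evaluates to true; next (min(acc, tmp) > abs(a)) evaluates to false; next final value 0
-35 vs 0 — the two versions disagree here.
verdict: not equivalent; witness: a=0, b=0


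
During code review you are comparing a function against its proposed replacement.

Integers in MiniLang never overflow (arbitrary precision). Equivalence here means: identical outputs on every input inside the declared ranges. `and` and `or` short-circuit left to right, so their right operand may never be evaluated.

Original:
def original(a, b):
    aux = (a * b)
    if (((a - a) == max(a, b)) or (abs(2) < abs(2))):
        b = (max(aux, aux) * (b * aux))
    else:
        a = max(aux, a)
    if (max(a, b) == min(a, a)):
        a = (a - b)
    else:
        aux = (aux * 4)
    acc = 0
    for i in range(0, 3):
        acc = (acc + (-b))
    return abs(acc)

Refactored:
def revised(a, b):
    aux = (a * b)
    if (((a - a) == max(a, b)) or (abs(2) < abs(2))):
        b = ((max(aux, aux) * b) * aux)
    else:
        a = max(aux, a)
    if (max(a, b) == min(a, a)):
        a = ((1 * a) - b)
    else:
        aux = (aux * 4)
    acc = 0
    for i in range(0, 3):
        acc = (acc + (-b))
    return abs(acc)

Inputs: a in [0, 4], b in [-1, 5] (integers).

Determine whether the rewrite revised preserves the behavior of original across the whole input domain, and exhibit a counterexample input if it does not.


Reading the diff, among the changes: constant usage differs, and arithmetic usage differs.
As a probe, take a=4, b=4: original runs aux=16, then (((a - a) == max(a, b)) or (abs(2) < abs(2))) is false, then a=16, then (max(a, b) == min(a, a)) is true, then a=12, then acc=0, then (i=0), then acc=-4, then (i=1), then acc=-8, then (i=2), then acc=-12, then returns 12; revised runs aux=16, then (((a - a) == max(a, b)) or (abs(2) < abs(2))) is false, then a=16, then (max(a, b) == min(a, a)) is true, then a=12, then acc=0, then (i=0), then acc=-4, then (i=1), then acc=-8, then (i=2), then acc=-12, then returns 12; both end at 12.
An exhaustive pass over the 35 declared inputs shows identical outputs.
verdict: equivalent


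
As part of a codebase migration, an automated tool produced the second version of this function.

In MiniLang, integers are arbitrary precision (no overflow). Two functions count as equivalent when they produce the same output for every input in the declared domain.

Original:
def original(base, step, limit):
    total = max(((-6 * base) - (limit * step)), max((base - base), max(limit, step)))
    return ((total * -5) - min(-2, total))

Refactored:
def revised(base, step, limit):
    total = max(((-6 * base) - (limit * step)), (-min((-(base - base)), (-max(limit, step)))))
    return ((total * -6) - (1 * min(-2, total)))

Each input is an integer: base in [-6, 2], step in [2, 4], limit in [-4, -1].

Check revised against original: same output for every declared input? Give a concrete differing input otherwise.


Not equivalent: base=-6, step=2, limit=-4 separates them (-218 vs -262).
original: total=44, then returns -218
revised: total=44, then returns -262
verdict: not equivalent; witness: base=-6, step=2, limit=-4


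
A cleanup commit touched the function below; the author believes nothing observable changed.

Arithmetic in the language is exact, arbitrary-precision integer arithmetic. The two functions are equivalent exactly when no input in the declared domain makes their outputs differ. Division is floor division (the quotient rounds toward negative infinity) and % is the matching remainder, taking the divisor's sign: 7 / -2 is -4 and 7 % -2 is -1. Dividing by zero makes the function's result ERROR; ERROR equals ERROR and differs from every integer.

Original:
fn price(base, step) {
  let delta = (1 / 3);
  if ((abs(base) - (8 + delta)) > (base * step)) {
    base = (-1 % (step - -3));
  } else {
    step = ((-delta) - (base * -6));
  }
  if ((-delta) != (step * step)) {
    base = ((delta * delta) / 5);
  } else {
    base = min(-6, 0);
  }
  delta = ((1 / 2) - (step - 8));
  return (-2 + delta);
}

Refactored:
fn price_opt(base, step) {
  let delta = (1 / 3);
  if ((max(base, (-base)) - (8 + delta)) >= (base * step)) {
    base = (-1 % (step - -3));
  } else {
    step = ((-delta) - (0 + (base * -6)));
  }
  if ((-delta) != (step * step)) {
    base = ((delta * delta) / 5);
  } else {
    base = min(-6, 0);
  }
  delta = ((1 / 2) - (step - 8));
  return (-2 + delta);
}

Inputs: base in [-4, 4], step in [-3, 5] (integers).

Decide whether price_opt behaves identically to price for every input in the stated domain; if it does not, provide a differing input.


These are not equivalent — on base=-4, step=1 the outputs split (30 vs 5).
price: delta=0, then ((abs(base) - (8 + delta)) > (base * step)) is false, then step=-24, then ((-delta) != (step * step)) is true, then base=0, then delta=32, then returns 30
price_opt: delta=0, then ((max(base, (-base)) - (8 + delta)) >= (base * step)) is true, then base=3, then ((-delta) != (step * step)) is true, then base=0, then delta=7, then returns 5
verdict: not equivalent; witness: base=-4, step=1


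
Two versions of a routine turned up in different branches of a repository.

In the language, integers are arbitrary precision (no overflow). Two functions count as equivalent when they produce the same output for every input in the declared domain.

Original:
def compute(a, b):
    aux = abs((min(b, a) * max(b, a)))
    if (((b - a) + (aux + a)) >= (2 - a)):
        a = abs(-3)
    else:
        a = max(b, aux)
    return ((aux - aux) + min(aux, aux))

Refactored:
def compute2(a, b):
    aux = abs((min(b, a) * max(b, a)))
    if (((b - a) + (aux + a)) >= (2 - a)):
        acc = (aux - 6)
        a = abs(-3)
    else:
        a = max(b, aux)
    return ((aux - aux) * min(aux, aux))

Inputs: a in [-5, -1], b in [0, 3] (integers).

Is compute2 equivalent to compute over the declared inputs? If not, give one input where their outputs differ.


There is a counterexample at a=-5, b=1: 5 on one side, 0 on the other.
compute: aux := 5 | (((b - a) + (aux + a)) >= (2 - a)): false | a := 5 | result 5
compute2: aux := 5 | (((b - a) + (aux + a)) >= (2 - a)): false | a := 5 | result 0
verdict: not equivalent; witness: a=-5, b=1


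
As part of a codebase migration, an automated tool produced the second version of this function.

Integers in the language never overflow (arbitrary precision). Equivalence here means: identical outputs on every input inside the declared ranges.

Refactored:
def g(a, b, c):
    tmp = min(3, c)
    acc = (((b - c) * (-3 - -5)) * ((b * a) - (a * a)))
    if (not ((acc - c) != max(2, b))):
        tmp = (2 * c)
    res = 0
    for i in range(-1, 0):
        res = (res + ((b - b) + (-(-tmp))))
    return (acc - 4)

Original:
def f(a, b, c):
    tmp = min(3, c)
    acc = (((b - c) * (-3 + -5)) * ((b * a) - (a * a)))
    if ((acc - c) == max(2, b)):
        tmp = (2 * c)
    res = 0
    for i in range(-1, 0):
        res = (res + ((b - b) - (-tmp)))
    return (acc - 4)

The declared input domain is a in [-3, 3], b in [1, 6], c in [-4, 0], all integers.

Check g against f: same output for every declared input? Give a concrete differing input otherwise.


Evaluate both at a=-3, b=1, c=-4.
f: tmp := -4 | acc := 480 | ((acc - c) == max(2, b)): false | res := 0 | iter i=-1: | res := -4 | result 476
g: tmp := -4 | acc := -120 | (not ((acc - c) != max(2, b))): false | res := 0 | iter i=-1: | res := -4 | result -124
476 and -124 differ, so these are not the same function on this domain.
verdict: not equivalent; witness: a=-3, b=1, c=-4


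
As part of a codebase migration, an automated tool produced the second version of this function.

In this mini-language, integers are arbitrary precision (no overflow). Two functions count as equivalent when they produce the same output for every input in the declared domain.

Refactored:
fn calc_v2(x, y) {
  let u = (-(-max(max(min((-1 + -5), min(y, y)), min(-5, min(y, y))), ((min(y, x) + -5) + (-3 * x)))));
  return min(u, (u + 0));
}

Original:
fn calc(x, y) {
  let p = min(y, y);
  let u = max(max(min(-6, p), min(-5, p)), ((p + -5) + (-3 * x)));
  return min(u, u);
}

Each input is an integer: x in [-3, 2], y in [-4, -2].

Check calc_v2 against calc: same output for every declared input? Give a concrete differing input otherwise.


On input x=-3, y=-2, calc returns 2 while calc_v2 returns 1.
verdict: not equivalent; witness: x=-3, y=-2


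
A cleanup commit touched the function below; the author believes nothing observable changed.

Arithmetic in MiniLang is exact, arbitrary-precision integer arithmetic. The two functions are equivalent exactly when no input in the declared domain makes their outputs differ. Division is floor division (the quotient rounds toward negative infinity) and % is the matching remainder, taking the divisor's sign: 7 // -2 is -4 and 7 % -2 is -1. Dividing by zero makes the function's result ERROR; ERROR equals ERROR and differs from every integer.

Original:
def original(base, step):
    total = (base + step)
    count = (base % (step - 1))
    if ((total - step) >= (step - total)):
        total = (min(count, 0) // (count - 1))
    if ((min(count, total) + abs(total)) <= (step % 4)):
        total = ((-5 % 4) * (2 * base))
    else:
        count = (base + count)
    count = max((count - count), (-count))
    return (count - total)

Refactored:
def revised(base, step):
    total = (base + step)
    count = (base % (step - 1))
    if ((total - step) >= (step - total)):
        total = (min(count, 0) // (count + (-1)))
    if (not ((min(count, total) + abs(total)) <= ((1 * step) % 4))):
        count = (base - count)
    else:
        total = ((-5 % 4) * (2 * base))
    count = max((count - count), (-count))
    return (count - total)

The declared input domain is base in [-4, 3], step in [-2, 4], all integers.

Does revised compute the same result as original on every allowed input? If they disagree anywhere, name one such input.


There is a counterexample at base=-2, step=4: -1 on one side, 1 on the other.
original: total=2, then count=1, then ((total - step) >= (step - total)) is false, then ((min(count, total) + abs(total)) <= (step % 4)) is false, then count=-1, then count=1, then returns -1
revised: total=2, then count=1, then ((total - step) >= (step - total)) is false, then (not ((min(count, total) + abs(total)) <= ((1 * step) % 4))) is true, then count=-3, then count=3, then returns 1
verdict: not equivalent; witness: base=-2, step=4


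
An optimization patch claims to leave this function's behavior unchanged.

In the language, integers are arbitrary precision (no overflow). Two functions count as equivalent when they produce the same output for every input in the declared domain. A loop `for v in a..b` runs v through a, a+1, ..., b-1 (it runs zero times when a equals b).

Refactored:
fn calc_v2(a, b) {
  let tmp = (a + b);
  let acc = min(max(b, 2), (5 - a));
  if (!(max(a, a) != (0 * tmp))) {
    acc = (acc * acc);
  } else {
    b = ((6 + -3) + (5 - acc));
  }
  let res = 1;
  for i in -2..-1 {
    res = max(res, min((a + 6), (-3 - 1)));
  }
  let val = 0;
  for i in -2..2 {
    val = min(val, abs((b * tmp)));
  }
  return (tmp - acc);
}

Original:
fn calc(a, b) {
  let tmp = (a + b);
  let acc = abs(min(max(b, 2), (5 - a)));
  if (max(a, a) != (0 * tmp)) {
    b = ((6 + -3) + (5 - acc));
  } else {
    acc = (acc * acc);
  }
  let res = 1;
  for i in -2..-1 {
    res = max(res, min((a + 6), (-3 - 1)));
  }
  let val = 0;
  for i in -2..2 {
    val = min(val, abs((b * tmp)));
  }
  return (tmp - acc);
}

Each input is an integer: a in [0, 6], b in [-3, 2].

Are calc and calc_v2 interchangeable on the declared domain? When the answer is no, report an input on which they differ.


Take a=6, b=-3.
calc: tmp=3, then acc=1, then (max(a, a) != (0 * tmp)) is true, then b=7, then res=1, then (i=-2), then res=1, then val=0, then (i=-2), then val=0, then (i=-1), then val=0, then (i=0), then val=0, then (i=1), then val=0, then returns 2
calc_v2: tmp=3, then acc=-1, then (!(max(a, a) != (0 * tmp))) is false, then b=9, then res=1, then (i=-2), then res=1, then val=0, then (i=-2), then val=0, then (i=-1), then val=0, then (i=0), then val=0, then (i=1), then val=0, then returns 4
2 against 4: the behavior changed.
verdict: not equivalent; witness: a=6, b=-3


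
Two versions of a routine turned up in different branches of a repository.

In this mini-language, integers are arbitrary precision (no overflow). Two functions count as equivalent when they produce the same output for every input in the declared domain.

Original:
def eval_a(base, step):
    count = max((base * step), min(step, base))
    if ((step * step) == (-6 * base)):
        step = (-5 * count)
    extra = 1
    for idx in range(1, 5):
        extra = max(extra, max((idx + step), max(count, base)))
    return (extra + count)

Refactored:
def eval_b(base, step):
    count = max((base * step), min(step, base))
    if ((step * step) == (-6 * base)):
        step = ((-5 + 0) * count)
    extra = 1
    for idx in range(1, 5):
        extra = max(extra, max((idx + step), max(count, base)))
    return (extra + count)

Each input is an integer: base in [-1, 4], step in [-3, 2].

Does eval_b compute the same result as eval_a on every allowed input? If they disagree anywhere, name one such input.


Behavior is preserved: although constant usage differs, plus arithmetic usage differs, the outputs never diverge.
As a probe, take base=2, step=1: eval_a runs count=2, then ((step * step) == (-6 * base)) is false, then extra=1, then (idx=1), then extra=2, then (idx=2), then extra=3, then (idx=3), then extra=4, then (idx=4), then extra=5, then returns 7; eval_b runs count=2, then ((step * step) == (-6 * base)) is false, then extra=1, then (idx=1), then extra=2, then (idx=2), then extra=3, then (idx=3), then extra=4, then (idx=4), then extra=5, then returns 7; both end at 7.
An exhaustive pass over the 36 declared inputs shows identical outputs.
verdict: equivalent


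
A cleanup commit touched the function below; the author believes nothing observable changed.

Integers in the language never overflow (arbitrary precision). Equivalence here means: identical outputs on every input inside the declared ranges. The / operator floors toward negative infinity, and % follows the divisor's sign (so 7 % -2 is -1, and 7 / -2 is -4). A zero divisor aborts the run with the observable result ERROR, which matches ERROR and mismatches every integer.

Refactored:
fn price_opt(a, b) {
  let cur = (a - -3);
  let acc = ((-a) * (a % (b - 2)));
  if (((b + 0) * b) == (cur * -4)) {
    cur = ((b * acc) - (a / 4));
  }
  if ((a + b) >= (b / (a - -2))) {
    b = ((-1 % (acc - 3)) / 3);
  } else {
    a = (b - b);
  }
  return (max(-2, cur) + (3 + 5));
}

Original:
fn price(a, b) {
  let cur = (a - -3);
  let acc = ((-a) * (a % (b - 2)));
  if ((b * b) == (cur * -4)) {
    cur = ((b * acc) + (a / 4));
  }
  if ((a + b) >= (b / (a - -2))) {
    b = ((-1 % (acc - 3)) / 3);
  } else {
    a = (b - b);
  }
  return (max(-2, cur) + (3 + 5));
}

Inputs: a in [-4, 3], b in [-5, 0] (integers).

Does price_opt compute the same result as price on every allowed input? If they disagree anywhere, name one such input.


There is a counterexample at a=-4, b=-2: 7 on one side, 9 on the other.
price: cur=-1, then acc=0, then ((b * b) == (cur * -4)) is true, then cur=-1, then ((a + b) >= (b / (a - -2))) is false, then a=0, then returns 7
price_opt: cur=-1, then acc=0, then (((b + 0) * b) == (cur * -4)) is true, then cur=1, then ((a + b) >= (b / (a - -2))) is false, then a=0, then returns 9
verdict: not equivalent; witness: a=-4, b=-2


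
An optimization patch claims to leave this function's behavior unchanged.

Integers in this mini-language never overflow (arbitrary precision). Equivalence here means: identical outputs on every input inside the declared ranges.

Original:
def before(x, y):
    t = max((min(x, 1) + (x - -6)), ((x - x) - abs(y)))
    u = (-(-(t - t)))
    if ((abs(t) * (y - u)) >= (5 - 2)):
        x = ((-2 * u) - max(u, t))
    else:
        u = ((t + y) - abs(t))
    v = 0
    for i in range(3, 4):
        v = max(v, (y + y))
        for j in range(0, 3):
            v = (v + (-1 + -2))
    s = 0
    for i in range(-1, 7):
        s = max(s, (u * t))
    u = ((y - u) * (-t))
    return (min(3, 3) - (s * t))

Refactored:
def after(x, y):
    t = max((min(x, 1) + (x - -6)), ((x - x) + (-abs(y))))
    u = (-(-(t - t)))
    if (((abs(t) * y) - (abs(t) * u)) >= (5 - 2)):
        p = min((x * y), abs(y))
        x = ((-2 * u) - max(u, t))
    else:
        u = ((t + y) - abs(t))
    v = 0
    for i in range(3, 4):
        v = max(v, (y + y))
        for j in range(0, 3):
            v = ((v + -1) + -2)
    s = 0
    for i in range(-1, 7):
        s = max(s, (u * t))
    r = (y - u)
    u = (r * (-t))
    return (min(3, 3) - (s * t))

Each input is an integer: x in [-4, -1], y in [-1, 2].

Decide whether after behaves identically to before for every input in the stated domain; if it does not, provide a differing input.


Although arithmetic usage differs; also min/max/abs usage differs; also statement counts differ; also local variable names differ, 16/16 inputs agree.
verdict: equivalent


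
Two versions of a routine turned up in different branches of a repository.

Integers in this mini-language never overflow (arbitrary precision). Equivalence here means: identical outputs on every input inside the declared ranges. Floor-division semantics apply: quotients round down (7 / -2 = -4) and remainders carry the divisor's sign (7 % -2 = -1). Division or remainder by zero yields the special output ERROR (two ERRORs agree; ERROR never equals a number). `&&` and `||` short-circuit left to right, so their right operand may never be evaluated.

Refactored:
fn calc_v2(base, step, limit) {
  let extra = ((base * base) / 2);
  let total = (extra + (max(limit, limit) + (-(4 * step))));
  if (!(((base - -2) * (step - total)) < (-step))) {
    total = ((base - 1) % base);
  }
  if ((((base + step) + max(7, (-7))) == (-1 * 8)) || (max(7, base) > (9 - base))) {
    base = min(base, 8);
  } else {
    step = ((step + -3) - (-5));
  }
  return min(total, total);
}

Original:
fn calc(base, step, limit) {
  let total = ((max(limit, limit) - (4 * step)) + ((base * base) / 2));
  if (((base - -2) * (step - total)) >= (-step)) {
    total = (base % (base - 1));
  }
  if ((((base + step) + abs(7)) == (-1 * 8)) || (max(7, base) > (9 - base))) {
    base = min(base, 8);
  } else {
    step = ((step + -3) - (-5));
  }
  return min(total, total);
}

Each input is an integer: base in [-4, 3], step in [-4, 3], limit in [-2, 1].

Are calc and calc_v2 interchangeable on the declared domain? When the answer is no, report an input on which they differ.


Consider the input base=-4, step=-4, limit=-2.
calc: total=22, then (((base - -2) * (step - total)) >= (-step)) is true, then total=-4, then ((((base + step) + abs(7)) == (-1 * 8)) || (max(7, base) > (9 - base))) is false, then step=-2, then returns -4
calc_v2: extra=8, then total=22, then (!(((base - -2) * (step - total)) < (-step))) is true, then total=-1, then ((((base + step) + max(7, (-7))) == (-1 * 8)) || (max(7, base) > (9 - base))) is false, then step=-2, then returns -1
-4 and -1 differ, so these are not the same function on this domain.
verdict: not equivalent; witness: base=-4, step=-4, limit=-2


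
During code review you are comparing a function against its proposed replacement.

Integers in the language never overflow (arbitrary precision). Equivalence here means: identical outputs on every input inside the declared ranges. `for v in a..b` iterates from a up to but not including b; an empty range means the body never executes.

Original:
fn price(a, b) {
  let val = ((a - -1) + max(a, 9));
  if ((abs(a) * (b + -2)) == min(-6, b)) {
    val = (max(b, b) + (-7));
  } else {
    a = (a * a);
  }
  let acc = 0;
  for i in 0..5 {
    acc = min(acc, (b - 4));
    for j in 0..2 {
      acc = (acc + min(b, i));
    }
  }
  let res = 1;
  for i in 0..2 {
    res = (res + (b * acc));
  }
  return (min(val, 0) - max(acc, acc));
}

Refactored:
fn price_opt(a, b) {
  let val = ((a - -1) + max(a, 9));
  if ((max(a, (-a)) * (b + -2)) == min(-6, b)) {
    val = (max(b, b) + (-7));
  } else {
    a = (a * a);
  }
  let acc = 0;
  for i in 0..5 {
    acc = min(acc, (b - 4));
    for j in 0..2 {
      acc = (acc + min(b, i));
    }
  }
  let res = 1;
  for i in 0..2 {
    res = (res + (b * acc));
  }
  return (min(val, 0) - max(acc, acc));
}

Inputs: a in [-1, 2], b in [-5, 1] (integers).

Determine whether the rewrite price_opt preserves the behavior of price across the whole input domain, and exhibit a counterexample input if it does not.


Comparing the listings, the differences include: min/max/abs usage differs.
As a probe, take a=2, b=-1: price runs val := 12 | ((abs(a) * (b + -2)) == min(-6, b)): true | val := -8 | acc := 0 | iter i=0: | acc := -5 | iter j=0: | acc := -6 | iter j=1: | acc := -7 | iter i=1: | acc := -7 | iter j=0: | acc := -8 | iter j=1: | acc := -9 | iter i=2: | acc := -9 | iter j=0: | acc := -10 | iter j=1: | acc := -11 | iter i=3: | acc := -11 | iter j=0: | acc := -12 | iter j=1: | acc := -13 | iter i=4: | acc := -13 | iter j=0: | acc := -14 | iter j=1: | acc := -15 | res := 1 | iter i=0: | res := 16 | iter i=1: | res := 31 | result 7; price_opt runs val := 12 | ((max(a, (-a)) * (b + -2)) == min(-6, b)): true | val := -8 | acc := 0 | iter i=0: | acc := -5 | iter j=0: | acc := -6 | iter j=1: | acc := -7 | iter i=1: | acc := -7 | iter j=0: | acc := -8 | iter j=1: | acc := -9 | iter i=2: | acc := -9 | iter j=0: | acc := -10 | iter j=1: | acc := -11 | iter i=3: | acc := -11 | iter j=0: | acc := -12 | iter j=1: | acc := -13 | iter i=4: | acc := -13 | iter j=0: | acc := -14 | iter j=1: | acc := -15 | res := 1 | iter i=0: | res := 16 | iter i=1: | res := 31 | result 7; both end at 7.
Checked all 28 inputs in the declared domain: the outputs agree on every one.
verdict: equivalent


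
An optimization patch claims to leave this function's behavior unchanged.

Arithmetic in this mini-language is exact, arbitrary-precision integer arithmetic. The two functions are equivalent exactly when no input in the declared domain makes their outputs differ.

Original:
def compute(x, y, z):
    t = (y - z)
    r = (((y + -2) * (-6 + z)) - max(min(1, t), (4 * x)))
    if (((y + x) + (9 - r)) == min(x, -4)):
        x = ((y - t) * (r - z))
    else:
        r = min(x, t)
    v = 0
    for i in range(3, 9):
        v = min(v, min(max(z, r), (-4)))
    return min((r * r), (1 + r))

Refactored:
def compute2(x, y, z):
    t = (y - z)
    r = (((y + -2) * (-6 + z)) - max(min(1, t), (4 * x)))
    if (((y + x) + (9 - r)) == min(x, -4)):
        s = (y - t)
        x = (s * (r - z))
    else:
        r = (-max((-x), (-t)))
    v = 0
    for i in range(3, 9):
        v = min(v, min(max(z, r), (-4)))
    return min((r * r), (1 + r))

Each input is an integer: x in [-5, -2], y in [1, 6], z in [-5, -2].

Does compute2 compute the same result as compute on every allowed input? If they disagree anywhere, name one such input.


Side by side, the visible changes include: statement counts differ; local variable names differ; min/max/abs usage differs.
Tracing x=-4, y=1, z=-3: compute: t=4, then r=8, then (((y + x) + (9 - r)) == min(x, -4)) is false, then r=-4, then v=0, then (i=3), then v=-4, then (i=4), then v=-4, then (i=5), then v=-4, then (i=6), then v=-4, then (i=7), then v=-4, then (i=8), then v=-4, then returns -3 | compute2: t=4, then r=8, then (((y + x) + (9 - r)) == min(x, -4)) is false, then r=-4, then v=0, then (i=3), then v=-4, then (i=4), then v=-4, then (i=5), then v=-4, then (i=6), then v=-4, then (i=7), then v=-4, then (i=8), then v=-4, then returns -3 — matching result -3.
Sweeping the whole domain (96 inputs) finds no disagreement.
verdict: equivalent
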